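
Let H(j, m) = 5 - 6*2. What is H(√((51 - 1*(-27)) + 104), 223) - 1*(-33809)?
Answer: 33802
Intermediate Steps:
H(j, m) = -7 (H(j, m) = 5 - 12 = -7)
H(√((51 - 1*(-27)) + 104), 223) - 1*(-33809) = -7 - 1*(-33809) = -7 + 33809 = 33802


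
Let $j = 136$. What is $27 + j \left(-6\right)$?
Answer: $-789$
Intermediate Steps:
$27 + j \left(-6\right) = 27 + 136 \left(-6\right) = 27 - 816 = -789$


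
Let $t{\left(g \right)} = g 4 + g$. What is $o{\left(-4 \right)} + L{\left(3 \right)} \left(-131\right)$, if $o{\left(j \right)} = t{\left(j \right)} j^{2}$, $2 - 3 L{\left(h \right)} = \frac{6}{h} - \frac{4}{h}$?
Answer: $- \frac{3404}{9} \approx -378.22$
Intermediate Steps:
$t{\left(g \right)} = 5 g$ ($t{\left(g \right)} = 4 g + g = 5 g$)
$L{\left(h \right)} = \frac{2}{3} - \frac{2}{3 h}$ ($L{\left(h \right)} = \frac{2}{3} - \frac{\frac{6}{h} - \frac{4}{h}}{3} = \frac{2}{3} - \frac{2 \frac{1}{h}}{3} = \frac{2}{3} - \frac{2}{3 h}$)
$o{\left(j \right)} = 5 j^{3}$ ($o{\left(j \right)} = 5 j j^{2} = 5 j^{3}$)
$o{\left(-4 \right)} + L{\left(3 \right)} \left(-131\right) = 5 \left(-4\right)^{3} + \frac{2 \left(-1 + 3\right)}{3 \cdot 3} \left(-131\right) = 5 \left(-64\right) + \frac{2}{3} \cdot \frac{1}{3} \cdot 2 \left(-131\right) = -320 + \frac{4}{9} \left(-131\right) = -320 - \frac{524}{9} = - \frac{3404}{9}$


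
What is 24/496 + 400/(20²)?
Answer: 65/62 ≈ 1.0484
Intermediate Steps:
24/496 + 400/(20²) = 24*(1/496) + 400/400 = 3/62 + 400*(1/400) = 3/62 + 1 = 65/62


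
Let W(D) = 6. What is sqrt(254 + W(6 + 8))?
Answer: 2*sqrt(65) ≈ 16.125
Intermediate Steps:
sqrt(254 + W(6 + 8)) = sqrt(254 + 6) = sqrt(260) = 2*sqrt(65)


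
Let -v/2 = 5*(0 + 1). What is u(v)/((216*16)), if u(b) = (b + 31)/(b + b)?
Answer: -7/23040 ≈ -0.00030382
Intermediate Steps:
v = -10 (v = -10*(0 + 1) = -10 ≈ -10.000)
u(b) = (31 + b)/(2*b) (u(b) = (31 + b)/((2*b)) = (31 + b)*(1/(2*b)) = (31 + b)/(2*b))
u(v)/((216*16)) = ((½)*(31 - 10)/(-10))/((216*16)) = ((½)*(-⅒)*21)/3456 = -21/20*1/3456 = -7/23040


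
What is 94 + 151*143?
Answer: 21687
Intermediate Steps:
94 + 151*143 = 94 + 21593 = 21687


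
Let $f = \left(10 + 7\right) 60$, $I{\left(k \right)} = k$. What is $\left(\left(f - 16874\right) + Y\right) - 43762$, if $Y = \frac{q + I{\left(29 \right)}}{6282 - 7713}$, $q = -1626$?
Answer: $- \frac{85308899}{1431} \approx -59615.0$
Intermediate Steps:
$Y = \frac{1597}{1431}$ ($Y = \frac{-1626 + 29}{6282 - 7713} = - \frac{1597}{-1431} = \left(-1597\right) \left(- \frac{1}{1431}\right) = \frac{1597}{1431} \approx 1.116$)
$f = 1020$ ($f = 17 \cdot 60 = 1020$)
$\left(\left(f - 16874\right) + Y\right) - 43762 = \left(\left(1020 - 16874\right) + \frac{1597}{1431}\right) - 43762 = \left(-15854 + \frac{1597}{1431}\right) - 43762 = - \frac{22685477}{1431} - 43762 = - \frac{85308899}{1431}$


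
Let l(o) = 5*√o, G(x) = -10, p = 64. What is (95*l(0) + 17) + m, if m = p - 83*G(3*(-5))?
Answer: 911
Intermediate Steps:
m = 894 (m = 64 - 83*(-10) = 64 + 830 = 894)
(95*l(0) + 17) + m = (95*(5*√0) + 17) + 894 = (95*(5*0) + 17) + 894 = (95*0 + 17) + 894 = (0 + 17) + 894 = 17 + 894 = 911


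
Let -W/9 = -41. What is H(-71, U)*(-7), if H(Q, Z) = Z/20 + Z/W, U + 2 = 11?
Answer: -2723/820 ≈ -3.3207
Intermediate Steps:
W = 369 (W = -9*(-41) = 369)
U = 9 (U = -2 + 11 = 9)
H(Q, Z) = 389*Z/7380 (H(Q, Z) = Z/20 + Z/369 = 389*Z/7380)
H(-71, U)*(-7) = ((389/7380)*9)*(-7) = (389/820)*(-7) = -2723/820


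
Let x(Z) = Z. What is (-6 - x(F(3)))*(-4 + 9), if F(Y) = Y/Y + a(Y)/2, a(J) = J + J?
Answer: -50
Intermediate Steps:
a(J) = 2*J
F(Y) = 1 + Y (F(Y) = Y/Y + (2*Y)/2 = 1 + (2*Y)*(½) = 1 + Y)
(-6 - x(F(3)))*(-4 + 9) = (-6 - (1 + 3))*(-4 + 9) = (-6 - 1*4)*5 = (-6 - 4)*5 = -10*5 = -50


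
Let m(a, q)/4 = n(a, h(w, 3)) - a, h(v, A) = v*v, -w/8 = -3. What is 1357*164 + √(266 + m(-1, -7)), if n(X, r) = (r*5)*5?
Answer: 222548 + 3*√6430 ≈ 2.2279e+5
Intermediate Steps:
w = 24 (w = -8*(-3) = 24)
h(v, A) = v²
n(X, r) = 25*r (n(X, r) = (5*r)*5 = 25*r)
m(a, q) = 57600 - 4*a (m(a, q) = 4*(25*24² - a) = 4*(25*576 - a) = 4*(14400 - a) = 57600 - 4*a)
1357*164 + √(266 + m(-1, -7)) = 1357*164 + √(266 + (57600 - 4*(-1))) = 222548 + √(266 + (57600 + 4)) = 222548 + √(266 + 57604) = 222548 + √57870 = 222548 + 3*√6430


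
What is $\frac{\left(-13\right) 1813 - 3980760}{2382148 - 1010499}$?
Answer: $- \frac{56399}{19319} \approx -2.9194$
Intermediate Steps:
$\frac{\left(-13\right) 1813 - 3980760}{2382148 - 1010499} = \frac{-23569 - 3980760}{1371649} = \left(-4004329\right) \frac{1}{1371649} = - \frac{56399}{19319}$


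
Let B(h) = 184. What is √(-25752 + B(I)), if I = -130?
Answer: 4*I*√1598 ≈ 159.9*I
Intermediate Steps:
√(-25752 + B(I)) = √(-25752 + 184) = √(-25568) = 4*I*√1598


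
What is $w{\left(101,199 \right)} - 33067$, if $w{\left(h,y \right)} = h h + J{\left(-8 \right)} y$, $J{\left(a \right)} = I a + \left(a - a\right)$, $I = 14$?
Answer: $-45154$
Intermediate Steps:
$J{\left(a \right)} = 14 a$ ($J{\left(a \right)} = 14 a + \left(a - a\right) = 14 a + 0 = 14 a$)
$w{\left(h,y \right)} = h^{2} - 112 y$ ($w{\left(h,y \right)} = h h + 14 \left(-8\right) y = h^{2} - 112 y$)
$w{\left(101,199 \right)} - 33067 = \left(101^{2} - 22288\right) - 33067 = \left(10201 - 22288\right) - 33067 = -12087 - 33067 = -45154$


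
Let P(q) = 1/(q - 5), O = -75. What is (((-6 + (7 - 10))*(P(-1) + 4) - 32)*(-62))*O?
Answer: -309225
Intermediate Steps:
P(q) = 1/(-5 + q)
(((-6 + (7 - 10))*(P(-1) + 4) - 32)*(-62))*O = (((-6 + (7 - 10))*(1/(-5 - 1) + 4) - 32)*(-62))*(-75) = (((-6 - 3)*(1/(-6) + 4) - 32)*(-62))*(-75) = ((-9*(-1/6 + 4) - 32)*(-62))*(-75) = ((-9*23/6 - 32)*(-62))*(-75) = ((-69/2 - 32)*(-62))*(-75) = -133/2*(-62)*(-75) = 4123*(-75) = -309225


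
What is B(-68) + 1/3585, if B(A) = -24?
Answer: -86039/3585 ≈ -24.000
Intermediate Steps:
B(-68) + 1/3585 = -24 + 1/3585 = -86039/3585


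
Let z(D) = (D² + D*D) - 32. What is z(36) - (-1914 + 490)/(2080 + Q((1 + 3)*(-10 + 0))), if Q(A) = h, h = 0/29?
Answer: 332889/130 ≈ 2560.7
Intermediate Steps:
z(D) = -32 + 2*D² (z(D) = (D² + D²) - 32 = 2*D² - 32 = -32 + 2*D²)
h = 0 (h = 0*(1/29) = 0)
Q(A) = 0
z(36) - (-1914 + 490)/(2080 + Q((1 + 3)*(-10 + 0))) = (-32 + 2*36²) - (-1914 + 490)/(2080 + 0) = (-32 + 2*1296) - (-1424)/2080 = (-32 + 2592) - (-1424)/2080 = 2560 - 1*(-89/130) = 2560 + 89/130 = 332889/130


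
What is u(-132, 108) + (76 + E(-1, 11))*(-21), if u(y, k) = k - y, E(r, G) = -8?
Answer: -1188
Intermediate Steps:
u(-132, 108) + (76 + E(-1, 11))*(-21) = (108 - 1*(-132)) + (76 - 8)*(-21) = (108 + 132) + 68*(-21) = 240 - 1428 = -1188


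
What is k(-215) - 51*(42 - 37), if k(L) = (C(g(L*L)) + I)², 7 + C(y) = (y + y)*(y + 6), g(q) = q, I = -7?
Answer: 18267554144056835841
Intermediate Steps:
C(y) = -7 + 2*y*(6 + y) (C(y) = -7 + (y + y)*(y + 6) = -7 + (2*y)*(6 + y) = -7 + 2*y*(6 + y))
k(L) = (-14 + 2*L⁴ + 12*L²)² (k(L) = ((-7 + 2*(L*L)² + 12*(L*L)) - 7)² = ((-7 + 2*(L²)² + 12*L²) - 7)² = ((-7 + 2*L⁴ + 12*L²) - 7)² = (-14 + 2*L⁴ + 12*L²)²)
k(-215) - 51*(42 - 37) = 4*(-7 + (-215)⁴ + 6*(-215)²)² - 51*(42 - 37) = 4*(-7 + 2136750625 + 6*46225)² - 51*5 = 4*(-7 + 2136750625 + 277350)² - 255 = 4*2137027968² - 255 = 4*4566888536014209024 - 255 = 18267554144056836096 - 255 = 18267554144056835841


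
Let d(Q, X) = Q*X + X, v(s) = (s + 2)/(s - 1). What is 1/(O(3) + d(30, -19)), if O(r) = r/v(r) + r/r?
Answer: -5/2934 ≈ -0.0017042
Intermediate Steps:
v(s) = (2 + s)/(-1 + s)
d(Q, X) = X + Q*X
O(r) = 1 + r*(-1 + r)/(2 + r) (O(r) = r/(((2 + r)/(-1 + r))) + r/r = r*((-1 + r)/(2 + r)) + 1 = r*(-1 + r)/(2 + r) + 1 = 1 + r*(-1 + r)/(2 + r))
1/(O(3) + d(30, -19)) = 1/((2 + 3²)/(2 + 3) - 19*(1 + 30)) = 1/((2 + 9)/5 - 19*31) = 1/((⅕)*11 - 589) = 1/(11/5 - 589) = 1/(-2934/5) = -5/2934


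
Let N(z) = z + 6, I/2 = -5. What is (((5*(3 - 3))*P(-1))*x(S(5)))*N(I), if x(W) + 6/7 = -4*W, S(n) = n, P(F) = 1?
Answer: 0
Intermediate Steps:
I = -10 (I = 2*(-5) = -10)
N(z) = 6 + z
x(W) = -6/7 - 4*W
(((5*(3 - 3))*P(-1))*x(S(5)))*N(I) = (((5*(3 - 3))*1)*(-6/7 - 4*5))*(6 - 10) = (((5*0)*1)*(-6/7 - 20))*(-4) = ((0*1)*(-146/7))*(-4) = (0*(-146/7))*(-4) = 0*(-4) = 0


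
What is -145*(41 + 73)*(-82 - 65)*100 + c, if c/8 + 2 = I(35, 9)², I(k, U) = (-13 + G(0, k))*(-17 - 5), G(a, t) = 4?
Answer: 243304616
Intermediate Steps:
I(k, U) = 198 (I(k, U) = (-13 + 4)*(-17 - 5) = -9*(-22) = 198)
c = 313616 (c = -16 + 8*198² = -16 + 8*39204 = -16 + 313632 = 313616)
-145*(41 + 73)*(-82 - 65)*100 + c = -145*(41 + 73)*(-82 - 65)*100 + 313616 = -16530*(-147)*100 + 313616 = -145*(-16758)*100 + 313616 = 2429910*100 + 313616 = 242991000 + 313616 = 243304616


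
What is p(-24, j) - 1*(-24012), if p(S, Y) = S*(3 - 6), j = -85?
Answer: 24084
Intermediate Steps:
p(S, Y) = -3*S (p(S, Y) = S*(-3) = -3*S)
p(-24, j) - 1*(-24012) = -3*(-24) - 1*(-24012) = 72 + 24012 = 24084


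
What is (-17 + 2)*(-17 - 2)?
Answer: 285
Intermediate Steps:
(-17 + 2)*(-17 - 2) = -15*(-19) = 285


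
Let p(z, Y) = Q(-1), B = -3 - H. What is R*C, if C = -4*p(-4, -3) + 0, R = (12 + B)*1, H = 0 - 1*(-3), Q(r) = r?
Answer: 24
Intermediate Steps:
H = 3 (H = 0 + 3 = 3)
B = -6 (B = -3 - 1*3 = -3 - 3 = -6)
R = 6 (R = (12 - 6)*1 = 6*1 = 6)
p(z, Y) = -1
C = 4 (C = -4*(-1) + 0 = 4 + 0 = 4)
R*C = 6*4 = 24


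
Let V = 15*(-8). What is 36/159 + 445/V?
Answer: -4429/1272 ≈ -3.4819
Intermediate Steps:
V = -120
36/159 + 445/V = 36/159 + 445/(-120) = 36*(1/159) + 445*(-1/120) = 12/53 - 89/24 = -4429/1272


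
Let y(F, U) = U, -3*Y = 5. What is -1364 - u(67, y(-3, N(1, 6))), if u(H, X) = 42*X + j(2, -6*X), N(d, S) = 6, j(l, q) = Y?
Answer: -4843/3 ≈ -1614.3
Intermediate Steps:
Y = -5/3 (Y = -⅓*5 = -5/3 ≈ -1.6667)
j(l, q) = -5/3
u(H, X) = -5/3 + 42*X (u(H, X) = 42*X - 5/3 = -5/3 + 42*X)
-1364 - u(67, y(-3, N(1, 6))) = -1364 - (-5/3 + 42*6) = -1364 - (-5/3 + 252) = -1364 - 1*751/3 = -1364 - 751/3 = -4843/3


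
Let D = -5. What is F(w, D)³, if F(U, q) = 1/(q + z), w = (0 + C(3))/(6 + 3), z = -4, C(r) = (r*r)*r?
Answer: -1/729 ≈ -0.0013717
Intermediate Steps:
C(r) = r³ (C(r) = r²*r = r³)
w = 3 (w = (0 + 3³)/(6 + 3) = (0 + 27)/9 = 27*(⅑) = 3)
F(U, q) = 1/(-4 + q) (F(U, q) = 1/(q - 4) = 1/(-4 + q))
F(w, D)³ = (1/(-4 - 5))³ = (1/(-9))³ = (-⅑)³ = -1/729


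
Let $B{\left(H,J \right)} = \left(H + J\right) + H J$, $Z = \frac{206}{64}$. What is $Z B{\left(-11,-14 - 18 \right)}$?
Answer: $\frac{31827}{32} \approx 994.59$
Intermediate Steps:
$Z = \frac{103}{32}$ ($Z = 206 \cdot \frac{1}{64} = \frac{103}{32} \approx 3.2188$)
$B{\left(H,J \right)} = H + J + H J$
$Z B{\left(-11,-14 - 18 \right)} = \frac{103 \left(-11 - 32 - 11 \left(-14 - 18\right)\right)}{32} = \frac{103 \left(-11 - 32 - -352\right)}{32} = \frac{103 \left(-11 - 32 + 352\right)}{32} = \frac{103}{32} \cdot 309 = \frac{31827}{32}$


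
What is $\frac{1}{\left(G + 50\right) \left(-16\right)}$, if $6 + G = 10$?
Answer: $- \frac{1}{864} \approx -0.0011574$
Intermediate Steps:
$G = 4$ ($G = -6 + 10 = 4$)
$\frac{1}{\left(G + 50\right) \left(-16\right)} = \frac{1}{\left(4 + 50\right) \left(-16\right)} = \frac{1}{54 \left(-16\right)} = \frac{1}{-864} = - \frac{1}{864}$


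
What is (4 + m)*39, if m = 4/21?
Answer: 1144/7 ≈ 163.43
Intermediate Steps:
m = 4/21 (m = 4*(1/21) = 4/21 ≈ 0.19048)
(4 + m)*39 = (4 + 4/21)*39 = (88/21)*39 = 1144/7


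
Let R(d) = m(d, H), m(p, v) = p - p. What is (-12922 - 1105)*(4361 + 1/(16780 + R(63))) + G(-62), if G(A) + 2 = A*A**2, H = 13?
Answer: -1030461106087/16780 ≈ -6.1410e+7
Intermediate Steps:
m(p, v) = 0
R(d) = 0
G(A) = -2 + A**3 (G(A) = -2 + A*A**2 = -2 + A**3)
(-12922 - 1105)*(4361 + 1/(16780 + R(63))) + G(-62) = (-12922 - 1105)*(4361 + 1/(16780 + 0)) + (-2 + (-62)**3) = -14027*(4361 + 1/16780) + (-2 - 238328) = -14027*(4361 + 1/16780) - 238330 = -14027*73177581/16780 - 238330 = -1026461928687/16780 - 238330 = -1030461106087/16780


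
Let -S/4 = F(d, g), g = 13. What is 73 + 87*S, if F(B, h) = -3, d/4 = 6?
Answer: 1117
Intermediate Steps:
d = 24 (d = 4*6 = 24)
S = 12 (S = -4*(-3) = 12)
73 + 87*S = 73 + 87*12 = 73 + 1044 = 1117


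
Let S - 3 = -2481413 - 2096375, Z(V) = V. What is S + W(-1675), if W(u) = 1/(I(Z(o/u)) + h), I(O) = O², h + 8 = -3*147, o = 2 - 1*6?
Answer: -5766752999801690/1259725609 ≈ -4.5778e+6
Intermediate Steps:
o = -4 (o = 2 - 6 = -4)
h = -449 (h = -8 - 3*147 = -8 - 441 = -449)
W(u) = 1/(-449 + 16/u²) (W(u) = 1/((-4/u)² - 449) = 1/(16/u² - 449) = 1/(-449 + 16/u²))
S = -4577785 (S = 3 + (-2481413 - 2096375) = 3 - 4577788 = -4577785)
S + W(-1675) = -4577785 + (-1675)²/(16 - 449*(-1675)²) = -4577785 + 2805625/(16 - 449*2805625) = -4577785 + 2805625/(16 - 1259725625) = -4577785 + 2805625/(-1259725609) = -4577785 + 2805625*(-1/1259725609) = -4577785 - 2805625/1259725609 = -5766752999801690/1259725609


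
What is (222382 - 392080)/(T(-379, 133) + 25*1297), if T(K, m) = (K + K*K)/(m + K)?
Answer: -3478809/652774 ≈ -5.3293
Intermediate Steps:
T(K, m) = (K + K²)/(K + m)
(222382 - 392080)/(T(-379, 133) + 25*1297) = (222382 - 392080)/(-379*(1 - 379)/(-379 + 133) + 25*1297) = -169698/(-379*(-378)/(-246) + 32425) = -169698/(-379*(-1/246)*(-378) + 32425) = -169698/(-23877/41 + 32425) = -169698/1305548/41 = -169698*41/1305548 = -3478809/652774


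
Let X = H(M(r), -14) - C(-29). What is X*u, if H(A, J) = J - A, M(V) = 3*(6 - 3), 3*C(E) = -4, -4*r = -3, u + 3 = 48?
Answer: -975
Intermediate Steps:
u = 45 (u = -3 + 48 = 45)
r = 3/4 (r = -1/4*(-3) = 3/4 ≈ 0.75000)
C(E) = -4/3 (C(E) = (1/3)*(-4) = -4/3)
M(V) = 9 (M(V) = 3*3 = 9)
X = -65/3 (X = (-14 - 1*9) - 1*(-4/3) = (-14 - 9) + 4/3 = -23 + 4/3 = -65/3 ≈ -21.667)
X*u = -65/3*45 = -975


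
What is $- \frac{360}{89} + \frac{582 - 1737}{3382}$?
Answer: $- \frac{14835}{3382} \approx -4.3865$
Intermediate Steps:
$- \frac{360}{89} + \frac{582 - 1737}{3382} = \left(-360\right) \frac{1}{89} - \frac{1155}{3382} = - \frac{360}{89} - \frac{1155}{3382} = - \frac{14835}{3382}$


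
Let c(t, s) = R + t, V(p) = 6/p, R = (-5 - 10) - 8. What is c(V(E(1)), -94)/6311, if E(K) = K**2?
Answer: -17/6311 ≈ -0.0026937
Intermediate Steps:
R = -23 (R = -15 - 8 = -23)
c(t, s) = -23 + t
c(V(E(1)), -94)/6311 = (-23 + 6/(1**2))/6311 = (-23 + 6/1)*(1/6311) = (-23 + 6*1)*(1/6311) = (-23 + 6)*(1/6311) = -17*1/6311 = -17/6311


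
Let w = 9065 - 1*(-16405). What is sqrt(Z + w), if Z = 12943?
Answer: sqrt(38413) ≈ 195.99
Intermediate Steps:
w = 25470 (w = 9065 + 16405 = 25470)
sqrt(Z + w) = sqrt(12943 + 25470) = sqrt(38413)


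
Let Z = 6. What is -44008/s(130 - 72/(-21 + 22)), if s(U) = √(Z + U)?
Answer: -5501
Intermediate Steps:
s(U) = √(6 + U)
-44008/s(130 - 72/(-21 + 22)) = -44008/√(6 + (130 - 72/(-21 + 22))) = -44008/√(6 + (130 - 72/1)) = -44008/√(6 + (130 - 72)) = -44008/√(6 + 58) = -44008/(√64) = -44008/8 = -44008*⅛ = -5501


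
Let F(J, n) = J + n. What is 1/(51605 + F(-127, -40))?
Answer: 1/51438 ≈ 1.9441e-5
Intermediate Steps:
1/(51605 + F(-127, -40)) = 1/(51605 + (-127 - 40)) = 1/(51605 - 167) = 1/51438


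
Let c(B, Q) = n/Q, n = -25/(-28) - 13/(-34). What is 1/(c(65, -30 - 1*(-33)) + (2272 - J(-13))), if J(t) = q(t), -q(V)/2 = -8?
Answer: 1428/3222175 ≈ 0.00044318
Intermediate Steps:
q(V) = 16 (q(V) = -2*(-8) = 16)
n = 607/476 (n = -25*(-1/28) - 13*(-1/34) = 25/28 + 13/34 = 607/476 ≈ 1.2752)
J(t) = 16
c(B, Q) = 607/(476*Q)
1/(c(65, -30 - 1*(-33)) + (2272 - J(-13))) = 1/(607/(476*(-30 - 1*(-33))) + (2272 - 1*16)) = 1/(607/(476*(-30 + 33)) + (2272 - 16)) = 1/((607/476)/3 + 2256) = 1/((607/476)*(1/3) + 2256) = 1/(607/1428 + 2256) = 1/(3222175/1428) = 1428/3222175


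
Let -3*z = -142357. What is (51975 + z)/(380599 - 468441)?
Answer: -149141/131763 ≈ -1.1319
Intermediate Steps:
z = 142357/3 (z = -⅓*(-142357) = 142357/3 ≈ 47452.)
(51975 + z)/(380599 - 468441) = (51975 + 142357/3)/(380599 - 468441) = (298282/3)/(-87842) = (298282/3)*(-1/87842) = -149141/131763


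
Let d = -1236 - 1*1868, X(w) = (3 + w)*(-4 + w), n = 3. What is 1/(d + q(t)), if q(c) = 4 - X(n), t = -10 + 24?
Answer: -1/3094 ≈ -0.00032321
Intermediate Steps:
X(w) = (-4 + w)*(3 + w)
t = 14
d = -3104 (d = -1236 - 1868 = -3104)
q(c) = 10 (q(c) = 4 - (-12 + 3² - 1*3) = 4 - (-12 + 9 - 3) = 4 - 1*(-6) = 4 + 6 = 10)
1/(d + q(t)) = 1/(-3104 + 10) = 1/(-3094) = -1/3094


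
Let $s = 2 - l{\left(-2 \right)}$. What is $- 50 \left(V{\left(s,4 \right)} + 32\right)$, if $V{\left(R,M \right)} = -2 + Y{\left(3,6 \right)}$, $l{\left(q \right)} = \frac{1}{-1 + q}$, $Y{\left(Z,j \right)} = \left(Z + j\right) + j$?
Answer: $-2250$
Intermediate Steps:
$Y{\left(Z,j \right)} = Z + 2 j$
$s = \frac{7}{3}$ ($s = 2 - \frac{1}{-1 - 2} = 2 - \frac{1}{-3} = 2 - - \frac{1}{3} = 2 + \frac{1}{3} = \frac{7}{3} \approx 2.3333$)
$V{\left(R,M \right)} = 13$ ($V{\left(R,M \right)} = -2 + \left(3 + 2 \cdot 6\right) = -2 + \left(3 + 12\right) = -2 + 15 = 13$)
$- 50 \left(V{\left(s,4 \right)} + 32\right) = - 50 \left(13 + 32\right) = \left(-50\right) 45 = -2250$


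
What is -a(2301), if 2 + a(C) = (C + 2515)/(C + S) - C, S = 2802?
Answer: 1678199/729 ≈ 2302.1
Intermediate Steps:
a(C) = -2 - C + (2515 + C)/(2802 + C) (a(C) = -2 + ((C + 2515)/(C + 2802) - C) = -2 + ((2515 + C)/(2802 + C) - C) = -2 + (-C + (2515 + C)/(2802 + C)) = -2 - C + (2515 + C)/(2802 + C))
-a(2301) = -(-3089 - 1*2301**2 - 2803*2301)/(2802 + 2301) = -(-3089 - 1*5294601 - 6449703)/5103 = -(-3089 - 5294601 - 6449703)/5103 = -(-11747393)/5103 = -1*(-1678199/729) = 1678199/729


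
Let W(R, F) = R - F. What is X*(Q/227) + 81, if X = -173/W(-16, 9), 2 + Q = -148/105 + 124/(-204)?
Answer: 819279292/10129875 ≈ 80.878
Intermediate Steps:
Q = -7171/1785 (Q = -2 + (-148/105 + 124/(-204)) = -2 + (-148*1/105 + 124*(-1/204)) = -2 + (-148/105 - 31/51) = -2 - 3601/1785 = -7171/1785 ≈ -4.0174)
X = 173/25 (X = -173/(-16 - 1*9) = -173/(-16 - 9) = -173/(-25) = -173*(-1/25) = 173/25 ≈ 6.9200)
X*(Q/227) + 81 = 173*(-7171/1785/227)/25 + 81 = 173*(-7171/1785*1/227)/25 + 81 = (173/25)*(-7171/405195) + 81 = -1240583/10129875 + 81 = 819279292/10129875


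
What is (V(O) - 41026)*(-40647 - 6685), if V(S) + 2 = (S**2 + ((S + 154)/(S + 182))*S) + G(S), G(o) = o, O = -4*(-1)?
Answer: 180497174096/93 ≈ 1.9408e+9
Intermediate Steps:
O = 4
V(S) = -2 + S + S**2 + S*(154 + S)/(182 + S) (V(S) = -2 + ((S**2 + ((S + 154)/(S + 182))*S) + S) = -2 + ((S**2 + ((154 + S)/(182 + S))*S) + S) = -2 + ((S**2 + S*(154 + S)/(182 + S)) + S) = -2 + (S + S**2 + S*(154 + S)/(182 + S)) = -2 + S + S**2 + S*(154 + S)/(182 + S))
(V(O) - 41026)*(-40647 - 6685) = ((-364 + 4**3 + 184*4**2 + 334*4)/(182 + 4) - 41026)*(-40647 - 6685) = ((-364 + 64 + 184*16 + 1336)/186 - 41026)*(-47332) = ((-364 + 64 + 2944 + 1336)/186 - 41026)*(-47332) = ((1/186)*3980 - 41026)*(-47332) = (1990/93 - 41026)*(-47332) = -3813428/93*(-47332) = 180497174096/93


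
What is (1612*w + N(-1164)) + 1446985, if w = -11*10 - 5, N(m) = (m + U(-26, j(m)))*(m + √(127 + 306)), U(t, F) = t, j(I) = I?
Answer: 2646765 - 1190*√433 ≈ 2.6220e+6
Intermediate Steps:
N(m) = (-26 + m)*(m + √433) (N(m) = (m - 26)*(m + √(127 + 306)) = (-26 + m)*(m + √433))
w = -115 (w = -110 - 5 = -115)
(1612*w + N(-1164)) + 1446985 = (1612*(-115) + ((-1164)² - 26*(-1164) - 26*√433 - 1164*√433)) + 1446985 = (-185380 + (1354896 + 30264 - 26*√433 - 1164*√433)) + 1446985 = (-185380 + (1385160 - 1190*√433)) + 1446985 = (1199780 - 1190*√433) + 1446985 = 2646765 - 1190*√433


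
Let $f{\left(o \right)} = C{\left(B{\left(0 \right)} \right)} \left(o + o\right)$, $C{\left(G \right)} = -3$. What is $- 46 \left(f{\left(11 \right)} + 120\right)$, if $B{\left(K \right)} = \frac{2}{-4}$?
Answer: $-2484$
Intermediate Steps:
$B{\left(K \right)} = - \frac{1}{2}$ ($B{\left(K \right)} = 2 \left(- \frac{1}{4}\right) = - \frac{1}{2}$)
$f{\left(o \right)} = - 6 o$ ($f{\left(o \right)} = - 3 \left(o + o\right) = - 3 \cdot 2 o = - 6 o$)
$- 46 \left(f{\left(11 \right)} + 120\right) = - 46 \left(\left(-6\right) 11 + 120\right) = - 46 \left(-66 + 120\right) = \left(-46\right) 54 = -2484$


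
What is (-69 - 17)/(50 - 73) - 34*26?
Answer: -20246/23 ≈ -880.26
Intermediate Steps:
(-69 - 17)/(50 - 73) - 34*26 = -86/(-23) - 884 = -86*(-1/23) - 884 = 86/23 - 884 = -20246/23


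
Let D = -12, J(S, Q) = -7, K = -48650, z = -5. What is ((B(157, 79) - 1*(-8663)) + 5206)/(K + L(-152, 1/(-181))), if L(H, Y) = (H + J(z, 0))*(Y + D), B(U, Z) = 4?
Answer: -2511013/8460143 ≈ -0.29680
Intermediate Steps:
L(H, Y) = (-12 + Y)*(-7 + H) (L(H, Y) = (H - 7)*(Y - 12) = (-7 + H)*(-12 + Y) = (-12 + Y)*(-7 + H))
((B(157, 79) - 1*(-8663)) + 5206)/(K + L(-152, 1/(-181))) = ((4 - 1*(-8663)) + 5206)/(-48650 + (84 - 12*(-152) - 7/(-181) - 152/(-181))) = ((4 + 8663) + 5206)/(-48650 + (84 + 1824 - 7*(-1/181) - 152*(-1/181))) = (8667 + 5206)/(-48650 + (84 + 1824 + 7/181 + 152/181)) = 13873/(-48650 + 345507/181) = 13873/(-8460143/181) = 13873*(-181/8460143) = -2511013/8460143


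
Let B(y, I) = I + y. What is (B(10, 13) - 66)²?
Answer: 1849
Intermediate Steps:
(B(10, 13) - 66)² = ((13 + 10) - 66)² = (23 - 66)² = (-43)² = 1849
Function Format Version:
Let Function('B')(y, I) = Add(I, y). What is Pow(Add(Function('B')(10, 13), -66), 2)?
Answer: 1849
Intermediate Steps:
Pow(Add(Function('B')(10, 13), -66), 2) = Pow(Add(Add(13, 10), -66), 2) = Pow(Add(23, -66), 2) = Pow(-43, 2) = 1849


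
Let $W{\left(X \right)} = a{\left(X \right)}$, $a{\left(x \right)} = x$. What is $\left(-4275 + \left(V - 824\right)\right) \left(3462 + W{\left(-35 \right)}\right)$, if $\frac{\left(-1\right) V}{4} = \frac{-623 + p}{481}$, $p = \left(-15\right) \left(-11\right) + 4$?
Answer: $- \frac{8398901881}{481} \approx -1.7461 \cdot 10^{7}$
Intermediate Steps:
$p = 169$ ($p = 165 + 4 = 169$)
$W{\left(X \right)} = X$
$V = \frac{1816}{481}$ ($V = - 4 \frac{-623 + 169}{481} = - 4 \left(\left(-454\right) \frac{1}{481}\right) = \left(-4\right) \left(- \frac{454}{481}\right) = \frac{1816}{481} \approx 3.7755$)
$\left(-4275 + \left(V - 824\right)\right) \left(3462 + W{\left(-35 \right)}\right) = \left(-4275 + \left(\frac{1816}{481} - 824\right)\right) \left(3462 - 35\right) = \left(-4275 + \left(\frac{1816}{481} + \left(-1007 + 183\right)\right)\right) 3427 = \left(-4275 + \left(\frac{1816}{481} - 824\right)\right) 3427 = \left(-4275 - \frac{394528}{481}\right) 3427 = \left(- \frac{2450803}{481}\right) 3427 = - \frac{8398901881}{481}$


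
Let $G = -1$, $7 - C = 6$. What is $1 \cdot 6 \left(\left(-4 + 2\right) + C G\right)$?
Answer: $-18$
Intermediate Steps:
$C = 1$ ($C = 7 - 6 = 1$)
$1 \cdot 6 \left(\left(-4 + 2\right) + C G\right) = 1 \cdot 6 \left(\left(-4 + 2\right) + 1 \left(-1\right)\right) = 6 \left(-2 - 1\right) = 6 \left(-3\right) = -18$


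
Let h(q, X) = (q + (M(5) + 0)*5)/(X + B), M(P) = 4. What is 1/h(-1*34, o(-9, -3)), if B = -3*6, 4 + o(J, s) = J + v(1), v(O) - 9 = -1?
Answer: 23/14 ≈ 1.6429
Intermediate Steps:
v(O) = 8 (v(O) = 9 - 1 = 8)
o(J, s) = 4 + J (o(J, s) = -4 + (J + 8) = -4 + (8 + J) = 4 + J)
B = -18
h(q, X) = (20 + q)/(-18 + X) (h(q, X) = (q + (4 + 0)*5)/(X - 18) = (q + 4*5)/(-18 + X) = (q + 20)/(-18 + X) = (20 + q)/(-18 + X))
1/h(-1*34, o(-9, -3)) = 1/((20 - 1*34)/(-18 + (4 - 9))) = 1/((20 - 34)/(-18 - 5)) = 1/(-14/(-23)) = 1/(-1/23*(-14)) = 1/(14/23) = 23/14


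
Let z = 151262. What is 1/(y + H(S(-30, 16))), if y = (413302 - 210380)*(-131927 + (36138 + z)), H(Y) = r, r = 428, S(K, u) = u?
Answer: 1/11256692534 ≈ 8.8836e-11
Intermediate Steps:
H(Y) = 428
y = 11256692106 (y = (413302 - 210380)*(-131927 + (36138 + 151262)) = 202922*(-131927 + 187400) = 202922*55473 = 11256692106)
1/(y + H(S(-30, 16))) = 1/(11256692106 + 428) = 1/11256692534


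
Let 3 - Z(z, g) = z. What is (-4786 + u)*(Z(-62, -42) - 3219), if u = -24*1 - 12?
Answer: 15208588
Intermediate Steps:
Z(z, g) = 3 - z
u = -36 (u = -24 - 12 = -36)
(-4786 + u)*(Z(-62, -42) - 3219) = (-4786 - 36)*((3 - 1*(-62)) - 3219) = -4822*((3 + 62) - 3219) = -4822*(65 - 3219) = -4822*(-3154) = 15208588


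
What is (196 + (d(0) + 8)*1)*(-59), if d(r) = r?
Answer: -12036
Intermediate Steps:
(196 + (d(0) + 8)*1)*(-59) = (196 + (0 + 8)*1)*(-59) = (196 + 8*1)*(-59) = (196 + 8)*(-59) = 204*(-59) = -12036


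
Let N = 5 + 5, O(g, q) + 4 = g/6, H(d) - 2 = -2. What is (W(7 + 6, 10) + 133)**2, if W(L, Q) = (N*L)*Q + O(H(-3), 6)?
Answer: 2042041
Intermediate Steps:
H(d) = 0 (H(d) = 2 - 2 = 0)
O(g, q) = -4 + g/6
N = 10
W(L, Q) = -4 + 10*L*Q (W(L, Q) = (10*L)*Q + (-4 + (1/6)*0) = 10*L*Q + (-4 + 0) = 10*L*Q - 4 = -4 + 10*L*Q)
(W(7 + 6, 10) + 133)**2 = ((-4 + 10*(7 + 6)*10) + 133)**2 = ((-4 + 10*13*10) + 133)**2 = ((-4 + 1300) + 133)**2 = (1296 + 133)**2 = 1429**2 = 2042041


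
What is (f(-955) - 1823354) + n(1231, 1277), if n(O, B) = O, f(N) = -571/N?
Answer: -1740126894/955 ≈ -1.8221e+6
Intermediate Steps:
(f(-955) - 1823354) + n(1231, 1277) = (-571/(-955) - 1823354) + 1231 = (-571*(-1/955) - 1823354) + 1231 = (571/955 - 1823354) + 1231 = -1741302499/955 + 1231 = -1740126894/955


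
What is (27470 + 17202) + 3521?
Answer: 48193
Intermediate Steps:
(27470 + 17202) + 3521 = 44672 + 3521 = 48193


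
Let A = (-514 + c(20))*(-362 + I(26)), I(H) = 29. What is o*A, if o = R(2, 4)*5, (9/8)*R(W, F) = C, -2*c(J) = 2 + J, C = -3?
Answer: -2331000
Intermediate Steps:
c(J) = -1 - J/2 (c(J) = -(2 + J)/2 = -1 - J/2)
R(W, F) = -8/3 (R(W, F) = (8/9)*(-3) = -8/3)
o = -40/3 (o = -8/3*5 = -40/3 ≈ -13.333)
A = 174825 (A = (-514 + (-1 - 1/2*20))*(-362 + 29) = (-514 + (-1 - 10))*(-333) = (-514 - 11)*(-333) = -525*(-333) = 174825)
o*A = -40/3*174825 = -2331000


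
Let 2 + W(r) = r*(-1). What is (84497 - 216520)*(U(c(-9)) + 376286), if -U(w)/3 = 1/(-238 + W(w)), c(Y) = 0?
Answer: -3974272658263/80 ≈ -4.9678e+10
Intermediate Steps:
W(r) = -2 - r (W(r) = -2 + r*(-1) = -2 - r)
U(w) = -3/(-240 - w) (U(w) = -3/(-238 + (-2 - w)) = -3/(-240 - w))
(84497 - 216520)*(U(c(-9)) + 376286) = (84497 - 216520)*(3/(240 + 0) + 376286) = -132023*(3/240 + 376286) = -132023*(3*(1/240) + 376286) = -132023*(1/80 + 376286) = -132023*30102881/80 = -3974272658263/80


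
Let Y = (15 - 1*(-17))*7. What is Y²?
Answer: 50176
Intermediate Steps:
Y = 224 (Y = (15 + 17)*7 = 32*7 = 224)
Y² = 224² = 50176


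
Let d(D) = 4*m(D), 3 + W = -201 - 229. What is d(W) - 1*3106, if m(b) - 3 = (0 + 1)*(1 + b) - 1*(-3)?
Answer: -4810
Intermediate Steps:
m(b) = 7 + b (m(b) = 3 + ((0 + 1)*(1 + b) - 1*(-3)) = 3 + (1*(1 + b) + 3) = 3 + ((1 + b) + 3) = 3 + (4 + b) = 7 + b)
W = -433 (W = -3 + (-201 - 229) = -3 - 430 = -433)
d(D) = 28 + 4*D (d(D) = 4*(7 + D) = 28 + 4*D)
d(W) - 1*3106 = (28 + 4*(-433)) - 1*3106 = (28 - 1732) - 3106 = -1704 - 3106 = -4810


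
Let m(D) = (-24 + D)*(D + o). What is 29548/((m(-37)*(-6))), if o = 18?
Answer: -14774/3477 ≈ -4.2491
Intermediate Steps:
m(D) = (-24 + D)*(18 + D) (m(D) = (-24 + D)*(D + 18) = (-24 + D)*(18 + D))
29548/((m(-37)*(-6))) = 29548/(((-432 + (-37)² - 6*(-37))*(-6))) = 29548/(((-432 + 1369 + 222)*(-6))) = 29548/((1159*(-6))) = 29548/(-6954) = 29548*(-1/6954) = -14774/3477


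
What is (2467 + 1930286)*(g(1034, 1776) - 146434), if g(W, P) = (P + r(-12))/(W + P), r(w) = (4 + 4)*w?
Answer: -79528506834858/281 ≈ -2.8302e+11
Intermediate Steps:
r(w) = 8*w
g(W, P) = (-96 + P)/(P + W) (g(W, P) = (P + 8*(-12))/(W + P) = (P - 96)/(P + W) = (-96 + P)/(P + W))
(2467 + 1930286)*(g(1034, 1776) - 146434) = (2467 + 1930286)*((-96 + 1776)/(1776 + 1034) - 146434) = 1932753*(1680/2810 - 146434) = 1932753*((1/2810)*1680 - 146434) = 1932753*(168/281 - 146434) = 1932753*(-41147786/281) = -79528506834858/281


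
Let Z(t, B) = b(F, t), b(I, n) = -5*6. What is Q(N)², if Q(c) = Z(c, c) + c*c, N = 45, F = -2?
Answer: 3980025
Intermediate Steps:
b(I, n) = -30
Z(t, B) = -30
Q(c) = -30 + c² (Q(c) = -30 + c*c = -30 + c²)
Q(N)² = (-30 + 45²)² = (-30 + 2025)² = 1995² = 3980025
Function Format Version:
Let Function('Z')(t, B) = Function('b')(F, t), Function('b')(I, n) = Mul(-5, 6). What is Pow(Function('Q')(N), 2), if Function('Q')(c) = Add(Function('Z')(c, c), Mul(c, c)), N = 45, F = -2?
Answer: 3980025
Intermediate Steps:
Function('b')(I, n) = -30
Function('Z')(t, B) = -30
Function('Q')(c) = Add(-30, Pow(c, 2)) (Function('Q')(c) = Add(-30, Mul(c, c)) = Add(-30, Pow(c, 2)))
Pow(Function('Q')(N), 2) = Pow(Add(-30, Pow(45, 2)), 2) = Pow(Add(-30, 2025), 2) = Pow(1995, 2) = 3980025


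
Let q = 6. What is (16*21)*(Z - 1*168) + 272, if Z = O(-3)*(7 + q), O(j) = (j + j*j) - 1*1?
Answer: -34336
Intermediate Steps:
O(j) = -1 + j + j**2 (O(j) = (j + j**2) - 1 = -1 + j + j**2)
Z = 65 (Z = (-1 - 3 + (-3)**2)*(7 + 6) = (-1 - 3 + 9)*13 = 5*13 = 65)
(16*21)*(Z - 1*168) + 272 = (16*21)*(65 - 1*168) + 272 = 336*(65 - 168) + 272 = 336*(-103) + 272 = -34608 + 272 = -34336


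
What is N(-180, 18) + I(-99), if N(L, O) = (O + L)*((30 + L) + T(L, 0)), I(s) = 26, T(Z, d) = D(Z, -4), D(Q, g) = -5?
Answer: 25136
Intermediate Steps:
T(Z, d) = -5
N(L, O) = (25 + L)*(L + O) (N(L, O) = (O + L)*((30 + L) - 5) = (L + O)*(25 + L) = (25 + L)*(L + O))
N(-180, 18) + I(-99) = ((-180)² + 25*(-180) + 25*18 - 180*18) + 26 = (32400 - 4500 + 450 - 3240) + 26 = 25110 + 26 = 25136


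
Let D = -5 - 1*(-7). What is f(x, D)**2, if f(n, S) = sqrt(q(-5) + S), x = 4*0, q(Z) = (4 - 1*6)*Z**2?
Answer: -48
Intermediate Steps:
q(Z) = -2*Z**2 (q(Z) = (4 - 6)*Z**2 = -2*Z**2)
D = 2 (D = -5 + 7 = 2)
x = 0
f(n, S) = sqrt(-50 + S) (f(n, S) = sqrt(-2*(-5)**2 + S) = sqrt(-2*25 + S) = sqrt(-50 + S))
f(x, D)**2 = (sqrt(-50 + 2))**2 = (sqrt(-48))**2 = (4*I*sqrt(3))**2 = -48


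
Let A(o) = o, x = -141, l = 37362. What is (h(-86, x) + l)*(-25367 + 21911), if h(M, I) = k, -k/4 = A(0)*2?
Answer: -129123072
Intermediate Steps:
k = 0 (k = -0*2 = -4*0 = 0)
h(M, I) = 0
(h(-86, x) + l)*(-25367 + 21911) = (0 + 37362)*(-25367 + 21911) = 37362*(-3456) = -129123072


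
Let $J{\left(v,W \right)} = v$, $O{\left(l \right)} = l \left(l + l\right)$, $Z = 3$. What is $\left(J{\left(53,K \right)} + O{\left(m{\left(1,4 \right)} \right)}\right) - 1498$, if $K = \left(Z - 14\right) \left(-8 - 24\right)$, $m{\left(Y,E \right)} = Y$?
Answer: $-1443$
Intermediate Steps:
$O{\left(l \right)} = 2 l^{2}$ ($O{\left(l \right)} = l 2 l = 2 l^{2}$)
$K = 352$ ($K = \left(3 - 14\right) \left(-8 - 24\right) = \left(-11\right) \left(-32\right) = 352$)
$\left(J{\left(53,K \right)} + O{\left(m{\left(1,4 \right)} \right)}\right) - 1498 = \left(53 + 2 \cdot 1^{2}\right) - 1498 = \left(53 + 2 \cdot 1\right) - 1498 = \left(53 + 2\right) - 1498 = 55 - 1498 = -1443$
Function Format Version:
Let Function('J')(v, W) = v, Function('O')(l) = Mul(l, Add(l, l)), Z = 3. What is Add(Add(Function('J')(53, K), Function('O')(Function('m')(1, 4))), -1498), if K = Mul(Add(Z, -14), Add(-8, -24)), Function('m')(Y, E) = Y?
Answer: -1443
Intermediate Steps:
Function('O')(l) = Mul(2, Pow(l, 2)) (Function('O')(l) = Mul(l, Mul(2, l)) = Mul(2, Pow(l, 2)))
K = 352 (K = Mul(Add(3, -14), Add(-8, -24)) = Mul(-11, -32) = 352)
Add(Add(Function('J')(53, K), Function('O')(Function('m')(1, 4))), -1498) = Add(Add(53, Mul(2, Pow(1, 2))), -1498) = Add(Add(53, Mul(2, 1)), -1498) = Add(Add(53, 2), -1498) = Add(55, -1498) = -1443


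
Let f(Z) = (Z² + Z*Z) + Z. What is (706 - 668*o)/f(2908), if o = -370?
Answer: 41311/2819306 ≈ 0.014653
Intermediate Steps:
f(Z) = Z + 2*Z² (f(Z) = (Z² + Z²) + Z = 2*Z² + Z = Z + 2*Z²)
(706 - 668*o)/f(2908) = (706 - 668*(-370))/((2908*(1 + 2*2908))) = (706 + 247160)/((2908*(1 + 5816))) = 247866/((2908*5817)) = 247866/16915836 = 247866*(1/16915836) = 41311/2819306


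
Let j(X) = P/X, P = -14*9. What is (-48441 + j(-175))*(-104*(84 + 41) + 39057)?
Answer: -31555209399/25 ≈ -1.2622e+9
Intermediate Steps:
P = -126
j(X) = -126/X
(-48441 + j(-175))*(-104*(84 + 41) + 39057) = (-48441 - 126/(-175))*(-104*(84 + 41) + 39057) = (-48441 - 126*(-1/175))*(-104*125 + 39057) = (-48441 + 18/25)*(-13000 + 39057) = -1211007/25*26057 = -31555209399/25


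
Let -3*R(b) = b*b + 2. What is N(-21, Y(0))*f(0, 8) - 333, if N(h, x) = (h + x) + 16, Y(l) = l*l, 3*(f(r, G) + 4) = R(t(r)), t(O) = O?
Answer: -2807/9 ≈ -311.89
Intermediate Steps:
R(b) = -⅔ - b²/3 (R(b) = -(b*b + 2)/3 = -(b² + 2)/3 = -(2 + b²)/3 = -⅔ - b²/3)
f(r, G) = -38/9 - r²/9 (f(r, G) = -4 + (-⅔ - r²/3)/3 = -4 + (-2/9 - r²/9) = -38/9 - r²/9)
Y(l) = l²
N(h, x) = 16 + h + x
N(-21, Y(0))*f(0, 8) - 333 = (16 - 21 + 0²)*(-38/9 - ⅑*0²) - 333 = (16 - 21 + 0)*(-38/9 - ⅑*0) - 333 = -5*(-38/9 + 0) - 333 = -5*(-38/9) - 333 = 190/9 - 333 = -2807/9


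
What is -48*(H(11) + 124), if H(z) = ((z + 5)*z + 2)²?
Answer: -1526784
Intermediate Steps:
H(z) = (2 + z*(5 + z))² (H(z) = ((5 + z)*z + 2)² = (z*(5 + z) + 2)² = (2 + z*(5 + z))²)
-48*(H(11) + 124) = -48*((2 + 11² + 5*11)² + 124) = -48*((2 + 121 + 55)² + 124) = -48*(178² + 124) = -48*(31684 + 124) = -48*31808 = -1526784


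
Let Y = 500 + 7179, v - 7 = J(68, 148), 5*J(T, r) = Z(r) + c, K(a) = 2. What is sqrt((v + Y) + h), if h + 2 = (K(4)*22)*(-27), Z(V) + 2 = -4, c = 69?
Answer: sqrt(162715)/5 ≈ 80.676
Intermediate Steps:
Z(V) = -6 (Z(V) = -2 - 4 = -6)
J(T, r) = 63/5 (J(T, r) = (-6 + 69)/5 = (1/5)*63 = 63/5)
v = 98/5 (v = 7 + 63/5 = 98/5 ≈ 19.600)
Y = 7679
h = -1190 (h = -2 + (2*22)*(-27) = -2 + 44*(-27) = -2 - 1188 = -1190)
sqrt((v + Y) + h) = sqrt((98/5 + 7679) - 1190) = sqrt(38493/5 - 1190) = sqrt(32543/5) = sqrt(162715)/5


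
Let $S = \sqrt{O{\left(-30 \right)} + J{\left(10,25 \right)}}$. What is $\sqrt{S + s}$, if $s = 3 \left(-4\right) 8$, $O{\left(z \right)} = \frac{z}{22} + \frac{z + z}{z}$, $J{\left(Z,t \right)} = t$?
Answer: $\frac{\sqrt{-11616 + 11 \sqrt{3102}}}{11} \approx 9.5361 i$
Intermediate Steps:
$O{\left(z \right)} = 2 + \frac{z}{22}$ ($O{\left(z \right)} = z \frac{1}{22} + \frac{2 z}{z} = \frac{z}{22} + 2 = 2 + \frac{z}{22}$)
$s = -96$ ($s = \left(-12\right) 8 = -96$)
$S = \frac{\sqrt{3102}}{11}$ ($S = \sqrt{\left(2 + \frac{1}{22} \left(-30\right)\right) + 25} = \sqrt{\left(2 - \frac{15}{11}\right) + 25} = \sqrt{\frac{7}{11} + 25} = \sqrt{\frac{282}{11}} = \frac{\sqrt{3102}}{11} \approx 5.0632$)
$\sqrt{S + s} = \sqrt{\frac{\sqrt{3102}}{11} - 96} = \sqrt{-96 + \frac{\sqrt{3102}}{11}}$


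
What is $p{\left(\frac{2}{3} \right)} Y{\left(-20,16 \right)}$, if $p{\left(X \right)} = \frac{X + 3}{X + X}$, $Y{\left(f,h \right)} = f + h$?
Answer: $-11$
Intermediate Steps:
$p{\left(X \right)} = \frac{3 + X}{2 X}$
$p{\left(\frac{2}{3} \right)} Y{\left(-20,16 \right)} = \frac{3 + \frac{2}{3}}{2 \cdot \frac{2}{3}} \left(-20 + 16\right) = \frac{3 + 2 \cdot \frac{1}{3}}{2 \cdot 2 \cdot \frac{1}{3}} \left(-4\right) = \frac{3 + \frac{2}{3}}{2 \cdot \frac{2}{3}} \left(-4\right) = \frac{1}{2} \cdot \frac{3}{2} \cdot \frac{11}{3} \left(-4\right) = \frac{11}{4} \left(-4\right) = -11$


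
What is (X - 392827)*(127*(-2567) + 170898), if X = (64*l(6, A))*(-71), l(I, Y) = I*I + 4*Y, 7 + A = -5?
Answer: 52473896189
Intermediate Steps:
A = -12 (A = -7 - 5 = -12)
l(I, Y) = I**2 + 4*Y
X = 54528 (X = (64*(6**2 + 4*(-12)))*(-71) = (64*(36 - 48))*(-71) = (64*(-12))*(-71) = -768*(-71) = 54528)
(X - 392827)*(127*(-2567) + 170898) = (54528 - 392827)*(127*(-2567) + 170898) = -338299*(-326009 + 170898) = -338299*(-155111) = 52473896189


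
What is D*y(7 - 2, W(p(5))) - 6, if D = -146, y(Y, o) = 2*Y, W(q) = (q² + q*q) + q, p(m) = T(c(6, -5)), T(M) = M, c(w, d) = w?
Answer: -1466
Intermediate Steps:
p(m) = 6
W(q) = q + 2*q² (W(q) = (q² + q²) + q = 2*q² + q = q + 2*q²)
D*y(7 - 2, W(p(5))) - 6 = -292*(7 - 2) - 6 = -292*5 - 6 = -146*10 - 6 = -1460 - 6 = -1466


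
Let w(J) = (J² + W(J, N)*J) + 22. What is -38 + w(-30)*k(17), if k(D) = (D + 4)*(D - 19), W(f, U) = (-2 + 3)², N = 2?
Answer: -37502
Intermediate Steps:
W(f, U) = 1 (W(f, U) = 1² = 1)
w(J) = 22 + J + J² (w(J) = (J² + 1*J) + 22 = (J² + J) + 22 = (J + J²) + 22 = 22 + J + J²)
k(D) = (-19 + D)*(4 + D) (k(D) = (4 + D)*(-19 + D) = (-19 + D)*(4 + D))
-38 + w(-30)*k(17) = -38 + (22 - 30 + (-30)²)*(-76 + 17² - 15*17) = -38 + (22 - 30 + 900)*(-76 + 289 - 255) = -38 + 892*(-42) = -38 - 37464 = -37502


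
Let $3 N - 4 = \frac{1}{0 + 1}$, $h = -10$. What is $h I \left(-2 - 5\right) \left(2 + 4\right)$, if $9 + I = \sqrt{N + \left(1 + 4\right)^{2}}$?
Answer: $-3780 + 560 \sqrt{15} \approx -1611.1$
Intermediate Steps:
$N = \frac{5}{3}$ ($N = \frac{4}{3} + \frac{1}{3 \left(0 + 1\right)} = \frac{4}{3} + \frac{1}{3 \cdot 1} = \frac{4}{3} + \frac{1}{3} \cdot 1 = \frac{4}{3} + \frac{1}{3} = \frac{5}{3} \approx 1.6667$)
$I = -9 + \frac{4 \sqrt{15}}{3}$ ($I = -9 + \sqrt{\frac{5}{3} + \left(1 + 4\right)^{2}} = -9 + \sqrt{\frac{5}{3} + 5^{2}} = -9 + \sqrt{\frac{5}{3} + 25} = -9 + \sqrt{\frac{80}{3}} = -9 + \frac{4 \sqrt{15}}{3} \approx -3.836$)
$h I \left(-2 - 5\right) \left(2 + 4\right) = - 10 \left(-9 + \frac{4 \sqrt{15}}{3}\right) \left(-2 - 5\right) \left(2 + 4\right) = \left(90 - \frac{40 \sqrt{15}}{3}\right) \left(\left(-7\right) 6\right) = \left(90 - \frac{40 \sqrt{15}}{3}\right) \left(-42\right) = -3780 + 560 \sqrt{15}$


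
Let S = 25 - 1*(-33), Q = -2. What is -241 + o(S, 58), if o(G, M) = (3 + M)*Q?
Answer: -363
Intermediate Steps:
S = 58 (S = 25 + 33 = 58)
o(G, M) = -6 - 2*M (o(G, M) = (3 + M)*(-2) = -6 - 2*M)
-241 + o(S, 58) = -241 + (-6 - 2*58) = -241 + (-6 - 116) = -241 - 122 = -363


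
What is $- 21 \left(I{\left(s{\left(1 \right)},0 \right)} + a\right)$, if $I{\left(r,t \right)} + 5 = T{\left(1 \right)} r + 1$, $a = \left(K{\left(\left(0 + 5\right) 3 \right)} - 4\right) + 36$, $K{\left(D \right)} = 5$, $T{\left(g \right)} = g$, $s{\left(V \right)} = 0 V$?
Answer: $-693$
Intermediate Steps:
$s{\left(V \right)} = 0$
$a = 37$ ($a = \left(5 - 4\right) + 36 = 1 + 36 = 37$)
$I{\left(r,t \right)} = -4 + r$ ($I{\left(r,t \right)} = -5 + \left(1 r + 1\right) = -5 + \left(r + 1\right) = -5 + \left(1 + r\right) = -4 + r$)
$- 21 \left(I{\left(s{\left(1 \right)},0 \right)} + a\right) = - 21 \left(\left(-4 + 0\right) + 37\right) = - 21 \left(-4 + 37\right) = \left(-21\right) 33 = -693$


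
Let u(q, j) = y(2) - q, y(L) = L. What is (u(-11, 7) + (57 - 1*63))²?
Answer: 49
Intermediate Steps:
u(q, j) = 2 - q
(u(-11, 7) + (57 - 1*63))² = ((2 - 1*(-11)) + (57 - 1*63))² = ((2 + 11) + (57 - 63))² = (13 - 6)² = 7² = 49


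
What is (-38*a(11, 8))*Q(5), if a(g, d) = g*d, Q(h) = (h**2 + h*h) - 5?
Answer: -150480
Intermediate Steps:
Q(h) = -5 + 2*h**2 (Q(h) = (h**2 + h**2) - 5 = 2*h**2 - 5 = -5 + 2*h**2)
a(g, d) = d*g
(-38*a(11, 8))*Q(5) = (-304*11)*(-5 + 2*5**2) = (-38*88)*(-5 + 2*25) = -3344*(-5 + 50) = -3344*45 = -150480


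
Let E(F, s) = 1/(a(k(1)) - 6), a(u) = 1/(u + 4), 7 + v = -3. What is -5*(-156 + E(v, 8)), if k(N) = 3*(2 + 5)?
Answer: 116345/149 ≈ 780.84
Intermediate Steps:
v = -10 (v = -7 - 3 = -10)
k(N) = 21 (k(N) = 3*7 = 21)
a(u) = 1/(4 + u)
E(F, s) = -25/149 (E(F, s) = 1/(1/(4 + 21) - 6) = 1/(1/25 - 6) = 1/(-149/25) = -25/149)
-5*(-156 + E(v, 8)) = -5*(-156 - 25/149) = -5*(-23269/149) = 116345/149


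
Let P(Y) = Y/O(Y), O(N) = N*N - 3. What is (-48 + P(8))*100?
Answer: -292000/61 ≈ -4786.9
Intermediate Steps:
O(N) = -3 + N**2 (O(N) = N**2 - 3 = -3 + N**2)
P(Y) = Y/(-3 + Y**2)
(-48 + P(8))*100 = (-48 + 8/(-3 + 8**2))*100 = (-48 + 8/(-3 + 64))*100 = (-48 + 8/61)*100 = -2920/61*100 = -292000/61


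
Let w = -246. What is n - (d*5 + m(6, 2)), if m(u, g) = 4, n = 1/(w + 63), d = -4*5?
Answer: 17567/183 ≈ 95.995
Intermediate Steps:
d = -20
n = -1/183 (n = 1/(-246 + 63) = 1/(-183) = -1/183 ≈ -0.0054645)
n - (d*5 + m(6, 2)) = -1/183 - (-20*5 + 4) = -1/183 - (-100 + 4) = -1/183 - 1*(-96) = -1/183 + 96 = 17567/183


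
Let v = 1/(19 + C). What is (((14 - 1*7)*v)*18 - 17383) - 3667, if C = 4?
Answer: -484024/23 ≈ -21045.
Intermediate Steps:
v = 1/23 (v = 1/(19 + 4) = 1/23 ≈ 0.043478)
(((14 - 1*7)*v)*18 - 17383) - 3667 = (((14 - 1*7)*(1/23))*18 - 17383) - 3667 = (((14 - 7)*(1/23))*18 - 17383) - 3667 = ((7*(1/23))*18 - 17383) - 3667 = ((7/23)*18 - 17383) - 3667 = (126/23 - 17383) - 3667 = -399683/23 - 3667 = -484024/23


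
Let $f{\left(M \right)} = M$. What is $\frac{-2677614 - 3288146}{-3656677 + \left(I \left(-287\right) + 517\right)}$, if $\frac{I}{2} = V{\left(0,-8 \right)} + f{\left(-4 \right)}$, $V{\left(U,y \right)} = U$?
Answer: $\frac{745720}{456733} \approx 1.6327$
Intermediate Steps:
$I = -8$ ($I = 2 \left(0 - 4\right) = 2 \left(-4\right) = -8$)
$\frac{-2677614 - 3288146}{-3656677 + \left(I \left(-287\right) + 517\right)} = \frac{-2677614 - 3288146}{-3656677 + \left(\left(-8\right) \left(-287\right) + 517\right)} = - \frac{5965760}{-3656677 + \left(2296 + 517\right)} = - \frac{5965760}{-3656677 + 2813} = - \frac{5965760}{-3653864} = \left(-5965760\right) \left(- \frac{1}{3653864}\right) = \frac{745720}{456733}$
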